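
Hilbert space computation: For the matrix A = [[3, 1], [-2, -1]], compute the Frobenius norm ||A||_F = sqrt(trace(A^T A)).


||A||_F^2 = sum a_ij^2
= 3^2 + 1^2 + (-2)^2 + (-1)^2
= 9 + 1 + 4 + 1 = 15
||A||_F = sqrt(15) = 3.8730

3.8730


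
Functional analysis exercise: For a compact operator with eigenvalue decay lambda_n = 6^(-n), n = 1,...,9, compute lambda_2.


The eigenvalue formula gives lambda_2 = 1/6^2
= 1/36
= 0.0278

0.0278


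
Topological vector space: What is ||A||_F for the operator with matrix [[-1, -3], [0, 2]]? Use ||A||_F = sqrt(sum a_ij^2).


||A||_F^2 = sum a_ij^2
= (-1)^2 + (-3)^2 + 0^2 + 2^2
= 1 + 9 + 0 + 4 = 14
||A||_F = sqrt(14) = 3.7417

3.7417


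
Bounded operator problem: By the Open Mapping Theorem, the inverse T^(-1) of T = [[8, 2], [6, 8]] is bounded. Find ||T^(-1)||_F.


det(T) = 8*8 - 2*6 = 52
T^(-1) = (1/52) * [[8, -2], [-6, 8]] = [[0.1538, -0.0385], [-0.1154, 0.1538]]
||T^(-1)||_F^2 = 0.1538^2 + (-0.0385)^2 + (-0.1154)^2 + 0.1538^2 = 0.0621
||T^(-1)||_F = sqrt(0.0621) = 0.2493

0.2493


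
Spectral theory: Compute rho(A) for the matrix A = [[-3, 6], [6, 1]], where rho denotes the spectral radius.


For a 2x2 matrix, eigenvalues satisfy lambda^2 - (trace)*lambda + det = 0
trace = -3 + 1 = -2
det = -3*1 - 6*6 = -39
discriminant = (-2)^2 - 4*(-39) = 160
spectral radius = max |eigenvalue| = 7.3246

7.3246


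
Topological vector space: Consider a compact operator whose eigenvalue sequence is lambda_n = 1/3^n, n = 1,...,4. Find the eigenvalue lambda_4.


The eigenvalue formula gives lambda_4 = 1/3^4
= 1/81
= 0.0123

0.0123


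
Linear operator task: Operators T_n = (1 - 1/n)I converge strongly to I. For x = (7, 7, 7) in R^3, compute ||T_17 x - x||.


T_17 x - x = (1 - 1/17)x - x = -x/17
||x|| = sqrt(147) = 12.1244
||T_17 x - x|| = ||x||/17 = 12.1244/17 = 0.7132

0.7132


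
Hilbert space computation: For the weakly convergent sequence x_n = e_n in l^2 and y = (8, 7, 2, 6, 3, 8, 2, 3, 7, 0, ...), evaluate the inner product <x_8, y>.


x_8 = e_8 is the standard basis vector with 1 in position 8.
<x_8, y> = y_8 = 3
As n -> infinity, <x_n, y> -> 0, confirming weak convergence of (x_n) to 0.

3


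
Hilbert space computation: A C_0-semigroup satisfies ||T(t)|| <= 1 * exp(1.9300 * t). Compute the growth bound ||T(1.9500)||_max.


||T(1.9500)|| <= 1 * exp(1.9300 * 1.9500)
= 1 * exp(3.7635)
= 1 * 43.0990
= 43.0990

43.0990


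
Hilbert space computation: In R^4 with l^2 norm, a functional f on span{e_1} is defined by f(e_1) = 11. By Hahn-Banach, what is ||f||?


The norm of f is given by ||f|| = sup_{||x||=1} |f(x)|.
On span{e_1}, ||e_1|| = 1, so ||f|| = |f(e_1)| / ||e_1||
= |11| / 1 = 11.0000

11.0000


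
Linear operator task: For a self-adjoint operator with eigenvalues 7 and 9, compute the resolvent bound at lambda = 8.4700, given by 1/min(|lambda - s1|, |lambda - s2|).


dist(8.4700, {7, 9}) = min(|8.4700 - 7|, |8.4700 - 9|)
= min(1.4700, 0.5300) = 0.5300
Resolvent bound = 1/0.5300 = 1.8868

1.8868


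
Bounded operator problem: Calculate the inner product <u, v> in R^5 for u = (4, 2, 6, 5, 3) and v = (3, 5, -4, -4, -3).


Computing the standard inner product <u, v> = sum u_i * v_i
= 4*3 + 2*5 + 6*-4 + 5*-4 + 3*-3
= 12 + 10 + -24 + -20 + -9
= -31

-31


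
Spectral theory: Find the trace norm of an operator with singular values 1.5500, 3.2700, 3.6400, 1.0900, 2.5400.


The nuclear norm is the sum of all singular values.
||T||_1 = 1.5500 + 3.2700 + 3.6400 + 1.0900 + 2.5400
= 12.0900

12.0900


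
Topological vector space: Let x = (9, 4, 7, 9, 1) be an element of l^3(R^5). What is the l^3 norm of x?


The l^3 norm = (sum |x_i|^3)^(1/3)
Sum of 3th powers = 729 + 64 + 343 + 729 + 1 = 1866
||x||_3 = (1866)^(1/3) = 12.3113

12.3113


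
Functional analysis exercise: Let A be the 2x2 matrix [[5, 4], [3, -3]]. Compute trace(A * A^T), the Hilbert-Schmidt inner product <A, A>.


trace(A * A^T) = sum of squares of all entries
= 5^2 + 4^2 + 3^2 + (-3)^2
= 25 + 16 + 9 + 9
= 59

59


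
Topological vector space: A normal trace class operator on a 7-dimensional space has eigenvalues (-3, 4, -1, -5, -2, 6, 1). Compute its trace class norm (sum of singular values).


For a normal operator, singular values equal |eigenvalues|.
Trace norm = sum |lambda_i| = 3 + 4 + 1 + 5 + 2 + 6 + 1
= 22

22


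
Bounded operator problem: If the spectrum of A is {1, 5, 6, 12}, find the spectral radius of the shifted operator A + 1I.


Spectrum of A + 1I = {2, 6, 7, 13}
Spectral radius = max |lambda| over the shifted spectrum
= max(2, 6, 7, 13) = 13

13


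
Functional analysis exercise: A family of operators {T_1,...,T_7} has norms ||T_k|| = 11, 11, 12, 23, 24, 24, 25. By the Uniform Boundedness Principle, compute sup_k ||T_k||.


By the Uniform Boundedness Principle, the supremum of norms is finite.
sup_k ||T_k|| = max(11, 11, 12, 23, 24, 24, 25) = 25

25


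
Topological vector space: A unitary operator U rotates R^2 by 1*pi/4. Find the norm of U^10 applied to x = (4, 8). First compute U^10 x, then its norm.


U is a rotation by theta = 1*pi/4
U^10 = rotation by 10*theta = 10*pi/4 = 2*pi/4 (mod 2*pi)
cos(2*pi/4) = 0.0000, sin(2*pi/4) = 1.0000
U^10 x = (0.0000 * 4 - 1.0000 * 8, 1.0000 * 4 + 0.0000 * 8)
= (-8.0000, 4.0000)
||U^10 x|| = sqrt((-8.0000)^2 + 4.0000^2) = sqrt(80.0000) = 8.9443

8.9443


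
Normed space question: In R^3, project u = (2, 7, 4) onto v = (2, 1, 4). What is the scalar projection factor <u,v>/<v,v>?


Computing <u,v> = 2*2 + 7*1 + 4*4 = 27
Computing <v,v> = 2^2 + 1^2 + 4^2 = 21
Projection coefficient = 27/21 = 1.2857

1.2857


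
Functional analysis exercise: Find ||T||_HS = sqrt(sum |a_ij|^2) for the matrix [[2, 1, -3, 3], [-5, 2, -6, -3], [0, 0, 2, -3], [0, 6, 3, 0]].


The Hilbert-Schmidt norm is sqrt(sum of squares of all entries).
Sum of squares = 2^2 + 1^2 + (-3)^2 + 3^2 + (-5)^2 + 2^2 + (-6)^2 + (-3)^2 + 0^2 + 0^2 + 2^2 + (-3)^2 + 0^2 + 6^2 + 3^2 + 0^2
= 4 + 1 + 9 + 9 + 25 + 4 + 36 + 9 + 0 + 0 + 4 + 9 + 0 + 36 + 9 + 0 = 155
||T||_HS = sqrt(155) = 12.4499

12.4499


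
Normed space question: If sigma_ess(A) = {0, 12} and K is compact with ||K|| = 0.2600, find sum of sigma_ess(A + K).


By Weyl's theorem, the essential spectrum is invariant under compact perturbations.
sigma_ess(A + K) = sigma_ess(A) = {0, 12}
Sum = 0 + 12 = 12

12


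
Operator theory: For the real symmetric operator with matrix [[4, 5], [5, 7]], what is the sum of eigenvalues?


For a self-adjoint (symmetric) matrix, the eigenvalues are real.
The sum of eigenvalues equals the trace of the matrix.
trace = 4 + 7 = 11

11


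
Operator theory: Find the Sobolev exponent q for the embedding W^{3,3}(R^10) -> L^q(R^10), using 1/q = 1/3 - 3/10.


Using the Sobolev embedding formula: 1/q = 1/p - k/n
1/q = 1/3 - 3/10 = 1/30
q = 1/(1/30) = 30

30.0000


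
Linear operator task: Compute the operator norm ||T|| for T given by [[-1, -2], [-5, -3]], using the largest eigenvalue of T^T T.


A^T A = [[26, 17], [17, 13]]
trace(A^T A) = 39, det(A^T A) = 49
discriminant = 39^2 - 4*49 = 1325
Largest eigenvalue of A^T A = (trace + sqrt(disc))/2 = 37.7003
||T|| = sqrt(37.7003) = 6.1401

6.1401


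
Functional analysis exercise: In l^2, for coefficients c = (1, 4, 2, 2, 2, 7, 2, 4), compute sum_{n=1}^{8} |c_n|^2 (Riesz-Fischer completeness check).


sum |c_n|^2 = 1^2 + 4^2 + 2^2 + 2^2 + 2^2 + 7^2 + 2^2 + 4^2
= 1 + 16 + 4 + 4 + 4 + 49 + 4 + 16
= 98

98


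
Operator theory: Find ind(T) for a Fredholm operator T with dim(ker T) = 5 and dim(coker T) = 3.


The Fredholm index is defined as ind(T) = dim(ker T) - dim(coker T)
= 5 - 3
= 2

2


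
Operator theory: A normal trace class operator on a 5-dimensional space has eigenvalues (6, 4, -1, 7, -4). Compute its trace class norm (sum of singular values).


For a normal operator, singular values equal |eigenvalues|.
Trace norm = sum |lambda_i| = 6 + 4 + 1 + 7 + 4
= 22

22


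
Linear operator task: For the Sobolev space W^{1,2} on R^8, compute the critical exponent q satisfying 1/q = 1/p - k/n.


Using the Sobolev embedding formula: 1/q = 1/p - k/n
1/q = 1/2 - 1/8 = 3/8
q = 1/(3/8) = 8/3 = 2.6667

2.6667


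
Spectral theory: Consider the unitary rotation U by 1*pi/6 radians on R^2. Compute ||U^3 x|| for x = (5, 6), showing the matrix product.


U is a rotation by theta = 1*pi/6
U^3 = rotation by 3*theta = 3*pi/6
cos(3*pi/6) = 0.0000, sin(3*pi/6) = 1.0000
U^3 x = (0.0000 * 5 - 1.0000 * 6, 1.0000 * 5 + 0.0000 * 6)
= (-6.0000, 5.0000)
||U^3 x|| = sqrt((-6.0000)^2 + 5.0000^2) = sqrt(61.0000) = 7.8102

7.8102


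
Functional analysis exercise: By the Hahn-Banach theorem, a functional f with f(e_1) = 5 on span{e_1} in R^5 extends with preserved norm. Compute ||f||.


The norm of f is given by ||f|| = sup_{||x||=1} |f(x)|.
On span{e_1}, ||e_1|| = 1, so ||f|| = |f(e_1)| / ||e_1||
= |5| / 1 = 5.0000

5.0000


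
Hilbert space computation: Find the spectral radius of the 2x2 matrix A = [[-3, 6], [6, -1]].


For a 2x2 matrix, eigenvalues satisfy lambda^2 - (trace)*lambda + det = 0
trace = -3 + -1 = -4
det = -3*-1 - 6*6 = -33
discriminant = (-4)^2 - 4*(-33) = 148
spectral radius = max |eigenvalue| = 8.0828

8.0828


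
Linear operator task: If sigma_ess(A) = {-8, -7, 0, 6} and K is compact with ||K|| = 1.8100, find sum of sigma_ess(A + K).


By Weyl's theorem, the essential spectrum is invariant under compact perturbations.
sigma_ess(A + K) = sigma_ess(A) = {-8, -7, 0, 6}
Sum = -8 + -7 + 0 + 6 = -9

-9


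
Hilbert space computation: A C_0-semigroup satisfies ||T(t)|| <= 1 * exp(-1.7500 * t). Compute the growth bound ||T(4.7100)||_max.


||T(4.7100)|| <= 1 * exp(-1.7500 * 4.7100)
= 1 * exp(-8.2425)
= 1 * 2.6323e-04
= 2.6323e-04

2.6323e-04


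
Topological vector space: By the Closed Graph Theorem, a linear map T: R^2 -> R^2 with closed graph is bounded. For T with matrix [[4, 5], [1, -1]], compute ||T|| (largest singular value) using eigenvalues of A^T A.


A^T A = [[17, 19], [19, 26]]
trace(A^T A) = 43, det(A^T A) = 81
discriminant = 43^2 - 4*81 = 1525
Largest eigenvalue of A^T A = (trace + sqrt(disc))/2 = 41.0256
||T|| = sqrt(41.0256) = 6.4051

6.4051


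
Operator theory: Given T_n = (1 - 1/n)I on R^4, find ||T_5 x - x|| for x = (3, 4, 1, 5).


T_5 x - x = (1 - 1/5)x - x = -x/5
||x|| = sqrt(51) = 7.1414
||T_5 x - x|| = ||x||/5 = 7.1414/5 = 1.4283

1.4283


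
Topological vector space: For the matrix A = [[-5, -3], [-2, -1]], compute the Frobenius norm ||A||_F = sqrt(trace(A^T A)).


||A||_F^2 = sum a_ij^2
= (-5)^2 + (-3)^2 + (-2)^2 + (-1)^2
= 25 + 9 + 4 + 1 = 39
||A||_F = sqrt(39) = 6.2450

6.2450


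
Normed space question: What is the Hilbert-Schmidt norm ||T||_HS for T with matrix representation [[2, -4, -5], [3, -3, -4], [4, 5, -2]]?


The Hilbert-Schmidt norm is sqrt(sum of squares of all entries).
Sum of squares = 2^2 + (-4)^2 + (-5)^2 + 3^2 + (-3)^2 + (-4)^2 + 4^2 + 5^2 + (-2)^2
= 4 + 16 + 25 + 9 + 9 + 16 + 16 + 25 + 4 = 124
||T||_HS = sqrt(124) = 11.1355

11.1355


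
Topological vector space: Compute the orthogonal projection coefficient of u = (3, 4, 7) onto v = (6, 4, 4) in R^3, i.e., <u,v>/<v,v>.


Computing <u,v> = 3*6 + 4*4 + 7*4 = 62
Computing <v,v> = 6^2 + 4^2 + 4^2 = 68
Projection coefficient = 62/68 = 0.9118

0.9118


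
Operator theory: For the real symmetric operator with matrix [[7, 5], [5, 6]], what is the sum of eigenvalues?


For a self-adjoint (symmetric) matrix, the eigenvalues are real.
The sum of eigenvalues equals the trace of the matrix.
trace = 7 + 6 = 13

13


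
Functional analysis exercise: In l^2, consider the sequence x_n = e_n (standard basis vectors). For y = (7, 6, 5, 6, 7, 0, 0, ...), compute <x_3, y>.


x_3 = e_3 is the standard basis vector with 1 in position 3.
<x_3, y> = y_3 = 5
As n -> infinity, <x_n, y> -> 0, confirming weak convergence of (x_n) to 0.

5


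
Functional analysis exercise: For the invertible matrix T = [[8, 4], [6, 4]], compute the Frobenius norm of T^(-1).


det(T) = 8*4 - 4*6 = 8
T^(-1) = (1/8) * [[4, -4], [-6, 8]] = [[0.5000, -0.5000], [-0.7500, 1.0000]]
||T^(-1)||_F^2 = 0.5000^2 + (-0.5000)^2 + (-0.7500)^2 + 1.0000^2 = 2.0625
||T^(-1)||_F = sqrt(2.0625) = 1.4361

1.4361


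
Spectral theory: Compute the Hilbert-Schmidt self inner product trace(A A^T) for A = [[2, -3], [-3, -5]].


trace(A * A^T) = sum of squares of all entries
= 2^2 + (-3)^2 + (-3)^2 + (-5)^2
= 4 + 9 + 9 + 25
= 47

47


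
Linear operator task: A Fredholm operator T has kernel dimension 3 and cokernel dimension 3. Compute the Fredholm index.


The Fredholm index is defined as ind(T) = dim(ker T) - dim(coker T)
= 3 - 3
= 0

0


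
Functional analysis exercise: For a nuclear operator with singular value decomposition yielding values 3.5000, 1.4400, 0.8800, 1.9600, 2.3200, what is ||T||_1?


The nuclear norm is the sum of all singular values.
||T||_1 = 3.5000 + 1.4400 + 0.8800 + 1.9600 + 2.3200
= 10.1000

10.1000


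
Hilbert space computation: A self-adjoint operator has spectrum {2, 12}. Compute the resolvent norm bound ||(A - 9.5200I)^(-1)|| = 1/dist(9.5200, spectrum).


dist(9.5200, {2, 12}) = min(|9.5200 - 2|, |9.5200 - 12|)
= min(7.5200, 2.4800) = 2.4800
Resolvent bound = 1/2.4800 = 0.4032

0.4032


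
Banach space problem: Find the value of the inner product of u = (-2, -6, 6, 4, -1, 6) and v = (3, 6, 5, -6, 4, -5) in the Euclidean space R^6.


Computing the standard inner product <u, v> = sum u_i * v_i
= -2*3 + -6*6 + 6*5 + 4*-6 + -1*4 + 6*-5
= -6 + -36 + 30 + -24 + -4 + -30
= -70

-70


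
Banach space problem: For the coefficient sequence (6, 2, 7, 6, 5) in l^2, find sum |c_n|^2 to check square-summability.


sum |c_n|^2 = 6^2 + 2^2 + 7^2 + 6^2 + 5^2
= 36 + 4 + 49 + 36 + 25
= 150

150


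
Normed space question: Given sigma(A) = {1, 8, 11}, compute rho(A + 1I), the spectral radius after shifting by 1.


Spectrum of A + 1I = {2, 9, 12}
Spectral radius = max |lambda| over the shifted spectrum
= max(2, 9, 12) = 12

12


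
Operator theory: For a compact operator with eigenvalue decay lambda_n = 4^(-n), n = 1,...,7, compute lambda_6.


The eigenvalue formula gives lambda_6 = 1/4^6
= 1/4096
= 2.4414e-04

2.4414e-04


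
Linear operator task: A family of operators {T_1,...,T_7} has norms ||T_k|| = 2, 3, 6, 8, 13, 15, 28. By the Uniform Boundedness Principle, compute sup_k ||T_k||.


By the Uniform Boundedness Principle, the supremum of norms is finite.
sup_k ||T_k|| = max(2, 3, 6, 8, 13, 15, 28) = 28

28


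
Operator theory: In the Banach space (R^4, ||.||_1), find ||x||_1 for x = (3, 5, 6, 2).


The l^1 norm equals the sum of absolute values of all components.
||x||_1 = 3 + 5 + 6 + 2
= 16

16.0000


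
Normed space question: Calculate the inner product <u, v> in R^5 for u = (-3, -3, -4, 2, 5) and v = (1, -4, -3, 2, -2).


Computing the standard inner product <u, v> = sum u_i * v_i
= -3*1 + -3*-4 + -4*-3 + 2*2 + 5*-2
= -3 + 12 + 12 + 4 + -10
= 15

15


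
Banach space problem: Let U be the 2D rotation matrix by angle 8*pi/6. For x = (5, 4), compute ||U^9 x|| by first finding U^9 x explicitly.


U is a rotation by theta = 8*pi/6
U^9 = rotation by 9*theta = 72*pi/6 = 0*pi/6 (mod 2*pi)
cos(0*pi/6) = 1.0000, sin(0*pi/6) = 0.0000
U^9 x = (1.0000 * 5 - 0.0000 * 4, 0.0000 * 5 + 1.0000 * 4)
= (5.0000, 4.0000)
||U^9 x|| = sqrt(5.0000^2 + 4.0000^2) = sqrt(41.0000) = 6.4031

6.4031


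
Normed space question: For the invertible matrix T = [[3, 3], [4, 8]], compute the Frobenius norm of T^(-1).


det(T) = 3*8 - 3*4 = 12
T^(-1) = (1/12) * [[8, -3], [-4, 3]] = [[0.6667, -0.2500], [-0.3333, 0.2500]]
||T^(-1)||_F^2 = 0.6667^2 + (-0.2500)^2 + (-0.3333)^2 + 0.2500^2 = 0.6806
||T^(-1)||_F = sqrt(0.6806) = 0.8250

0.8250


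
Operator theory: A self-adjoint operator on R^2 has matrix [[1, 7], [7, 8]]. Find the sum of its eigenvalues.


For a self-adjoint (symmetric) matrix, the eigenvalues are real.
The sum of eigenvalues equals the trace of the matrix.
trace = 1 + 8 = 9

9


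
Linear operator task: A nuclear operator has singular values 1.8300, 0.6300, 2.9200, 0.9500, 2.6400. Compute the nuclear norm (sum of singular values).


The nuclear norm is the sum of all singular values.
||T||_1 = 1.8300 + 0.6300 + 2.9200 + 0.9500 + 2.6400
= 8.9700

8.9700


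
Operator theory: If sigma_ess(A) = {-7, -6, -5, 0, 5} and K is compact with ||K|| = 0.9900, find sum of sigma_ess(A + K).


By Weyl's theorem, the essential spectrum is invariant under compact perturbations.
sigma_ess(A + K) = sigma_ess(A) = {-7, -6, -5, 0, 5}
Sum = -7 + -6 + -5 + 0 + 5 = -13

-13


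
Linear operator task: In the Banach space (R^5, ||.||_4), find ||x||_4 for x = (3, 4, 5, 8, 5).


The l^4 norm = (sum |x_i|^4)^(1/4)
Sum of 4th powers = 81 + 256 + 625 + 4096 + 625 = 5683
||x||_4 = (5683)^(1/4) = 8.6825

8.6825


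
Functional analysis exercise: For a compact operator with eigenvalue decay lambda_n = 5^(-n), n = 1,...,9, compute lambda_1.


The eigenvalue formula gives lambda_1 = 1/5^1
= 1/5
= 0.2000

0.2000


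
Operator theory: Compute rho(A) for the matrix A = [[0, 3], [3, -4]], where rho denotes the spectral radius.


For a 2x2 matrix, eigenvalues satisfy lambda^2 - (trace)*lambda + det = 0
trace = 0 + -4 = -4
det = 0*-4 - 3*3 = -9
discriminant = (-4)^2 - 4*(-9) = 52
spectral radius = max |eigenvalue| = 5.6056

5.6056


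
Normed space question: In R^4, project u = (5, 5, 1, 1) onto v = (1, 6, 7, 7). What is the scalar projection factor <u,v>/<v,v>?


Computing <u,v> = 5*1 + 5*6 + 1*7 + 1*7 = 49
Computing <v,v> = 1^2 + 6^2 + 7^2 + 7^2 = 135
Projection coefficient = 49/135 = 0.3630

0.3630


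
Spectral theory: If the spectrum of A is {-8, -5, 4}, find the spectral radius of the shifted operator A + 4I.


Spectrum of A + 4I = {-4, -1, 8}
Spectral radius = max |lambda| over the shifted spectrum
= max(4, 1, 8) = 8

8


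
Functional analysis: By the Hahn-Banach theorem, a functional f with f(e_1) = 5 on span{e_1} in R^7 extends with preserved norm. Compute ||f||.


The norm of f is given by ||f|| = sup_{||x||=1} |f(x)|.
On span{e_1}, ||e_1|| = 1, so ||f|| = |f(e_1)| / ||e_1||
= |5| / 1 = 5.0000

5.0000


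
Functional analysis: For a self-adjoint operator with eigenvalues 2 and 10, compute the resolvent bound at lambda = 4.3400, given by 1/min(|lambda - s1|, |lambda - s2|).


dist(4.3400, {2, 10}) = min(|4.3400 - 2|, |4.3400 - 10|)
= min(2.3400, 5.6600) = 2.3400
Resolvent bound = 1/2.3400 = 0.4274

0.4274


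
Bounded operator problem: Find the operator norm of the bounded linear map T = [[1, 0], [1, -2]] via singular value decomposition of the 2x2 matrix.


A^T A = [[2, -2], [-2, 4]]
trace(A^T A) = 6, det(A^T A) = 4
discriminant = 6^2 - 4*4 = 20
Largest eigenvalue of A^T A = (trace + sqrt(disc))/2 = 5.2361
||T|| = sqrt(5.2361) = 2.2882

2.2882


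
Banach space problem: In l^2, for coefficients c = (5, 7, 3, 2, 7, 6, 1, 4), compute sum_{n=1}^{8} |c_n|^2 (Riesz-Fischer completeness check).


sum |c_n|^2 = 5^2 + 7^2 + 3^2 + 2^2 + 7^2 + 6^2 + 1^2 + 4^2
= 25 + 49 + 9 + 4 + 49 + 36 + 1 + 16
= 189

189


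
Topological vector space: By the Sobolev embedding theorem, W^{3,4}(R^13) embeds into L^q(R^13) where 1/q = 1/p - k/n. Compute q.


Using the Sobolev embedding formula: 1/q = 1/p - k/n
1/q = 1/4 - 3/13 = 1/52
q = 1/(1/52) = 52

52.0000


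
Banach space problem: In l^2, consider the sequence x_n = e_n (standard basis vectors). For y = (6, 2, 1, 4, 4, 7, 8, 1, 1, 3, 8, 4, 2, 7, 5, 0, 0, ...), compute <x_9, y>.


x_9 = e_9 is the standard basis vector with 1 in position 9.
<x_9, y> = y_9 = 1
As n -> infinity, <x_n, y> -> 0, confirming weak convergence of (x_n) to 0.

1


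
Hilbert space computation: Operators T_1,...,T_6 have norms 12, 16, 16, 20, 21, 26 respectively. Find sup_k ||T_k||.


By the Uniform Boundedness Principle, the supremum of norms is finite.
sup_k ||T_k|| = max(12, 16, 16, 20, 21, 26) = 26

26


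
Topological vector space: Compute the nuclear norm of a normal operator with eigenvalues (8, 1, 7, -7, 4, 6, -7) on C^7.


For a normal operator, singular values equal |eigenvalues|.
Trace norm = sum |lambda_i| = 8 + 1 + 7 + 7 + 4 + 6 + 7
= 40

40


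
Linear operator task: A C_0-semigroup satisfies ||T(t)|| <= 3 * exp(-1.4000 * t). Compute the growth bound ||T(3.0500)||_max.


||T(3.0500)|| <= 3 * exp(-1.4000 * 3.0500)
= 3 * exp(-4.2700)
= 3 * 0.0140
= 0.0419

0.0419


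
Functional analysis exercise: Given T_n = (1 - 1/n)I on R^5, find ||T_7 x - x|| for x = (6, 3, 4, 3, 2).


T_7 x - x = (1 - 1/7)x - x = -x/7
||x|| = sqrt(74) = 8.6023
||T_7 x - x|| = ||x||/7 = 8.6023/7 = 1.2289

1.2289


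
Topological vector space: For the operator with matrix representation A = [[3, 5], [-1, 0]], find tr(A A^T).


trace(A * A^T) = sum of squares of all entries
= 3^2 + 5^2 + (-1)^2 + 0^2
= 9 + 25 + 1 + 0
= 35

35


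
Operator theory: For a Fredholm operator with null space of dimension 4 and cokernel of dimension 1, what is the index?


The Fredholm index is defined as ind(T) = dim(ker T) - dim(coker T)
= 4 - 1
= 3

3


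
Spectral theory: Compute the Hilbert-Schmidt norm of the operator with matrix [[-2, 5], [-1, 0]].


The Hilbert-Schmidt norm is sqrt(sum of squares of all entries).
Sum of squares = (-2)^2 + 5^2 + (-1)^2 + 0^2
= 4 + 25 + 1 + 0 = 30
||T||_HS = sqrt(30) = 5.4772

5.4772


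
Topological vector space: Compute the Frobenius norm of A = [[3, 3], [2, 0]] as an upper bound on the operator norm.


||A||_F^2 = sum a_ij^2
= 3^2 + 3^2 + 2^2 + 0^2
= 9 + 9 + 4 + 0 = 22
||A||_F = sqrt(22) = 4.6904

4.6904


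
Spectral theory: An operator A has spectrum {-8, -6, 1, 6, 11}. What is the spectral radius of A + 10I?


Spectrum of A + 10I = {2, 4, 11, 16, 21}
Spectral radius = max |lambda| over the shifted spectrum
= max(2, 4, 11, 16, 21) = 21

21


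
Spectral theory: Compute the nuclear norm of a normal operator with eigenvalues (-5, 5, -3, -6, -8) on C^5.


For a normal operator, singular values equal |eigenvalues|.
Trace norm = sum |lambda_i| = 5 + 5 + 3 + 6 + 8
= 27

27


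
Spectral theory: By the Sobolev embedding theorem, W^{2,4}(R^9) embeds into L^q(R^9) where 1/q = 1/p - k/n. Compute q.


Using the Sobolev embedding formula: 1/q = 1/p - k/n
1/q = 1/4 - 2/9 = 1/36
q = 1/(1/36) = 36

36.0000


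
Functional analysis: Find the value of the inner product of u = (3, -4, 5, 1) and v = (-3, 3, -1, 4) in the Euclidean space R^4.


Computing the standard inner product <u, v> = sum u_i * v_i
= 3*-3 + -4*3 + 5*-1 + 1*4
= -9 + -12 + -5 + 4
= -22

-22


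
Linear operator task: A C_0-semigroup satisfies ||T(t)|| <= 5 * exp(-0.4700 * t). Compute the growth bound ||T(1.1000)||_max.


||T(1.1000)|| <= 5 * exp(-0.4700 * 1.1000)
= 5 * exp(-0.5170)
= 5 * 0.5963
= 2.9815

2.9815


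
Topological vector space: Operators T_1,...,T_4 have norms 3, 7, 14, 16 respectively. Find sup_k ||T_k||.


By the Uniform Boundedness Principle, the supremum of norms is finite.
sup_k ||T_k|| = max(3, 7, 14, 16) = 16

16


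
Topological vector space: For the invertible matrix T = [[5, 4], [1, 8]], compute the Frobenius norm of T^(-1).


det(T) = 5*8 - 4*1 = 36
T^(-1) = (1/36) * [[8, -4], [-1, 5]] = [[0.2222, -0.1111], [-0.0278, 0.1389]]
||T^(-1)||_F^2 = 0.2222^2 + (-0.1111)^2 + (-0.0278)^2 + 0.1389^2 = 0.0818
||T^(-1)||_F = sqrt(0.0818) = 0.2860

0.2860


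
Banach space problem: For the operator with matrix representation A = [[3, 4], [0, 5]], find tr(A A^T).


trace(A * A^T) = sum of squares of all entries
= 3^2 + 4^2 + 0^2 + 5^2
= 9 + 16 + 0 + 25
= 50

50


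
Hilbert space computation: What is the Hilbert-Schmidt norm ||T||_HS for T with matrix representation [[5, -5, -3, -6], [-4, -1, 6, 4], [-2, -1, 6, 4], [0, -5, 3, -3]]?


The Hilbert-Schmidt norm is sqrt(sum of squares of all entries).
Sum of squares = 5^2 + (-5)^2 + (-3)^2 + (-6)^2 + (-4)^2 + (-1)^2 + 6^2 + 4^2 + (-2)^2 + (-1)^2 + 6^2 + 4^2 + 0^2 + (-5)^2 + 3^2 + (-3)^2
= 25 + 25 + 9 + 36 + 16 + 1 + 36 + 16 + 4 + 1 + 36 + 16 + 0 + 25 + 9 + 9 = 264
||T||_HS = sqrt(264) = 16.2481

16.2481


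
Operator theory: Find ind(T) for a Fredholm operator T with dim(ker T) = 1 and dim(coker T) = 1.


The Fredholm index is defined as ind(T) = dim(ker T) - dim(coker T)
= 1 - 1
= 0

0


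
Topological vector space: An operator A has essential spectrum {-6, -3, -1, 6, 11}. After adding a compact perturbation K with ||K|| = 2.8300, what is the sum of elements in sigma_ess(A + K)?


By Weyl's theorem, the essential spectrum is invariant under compact perturbations.
sigma_ess(A + K) = sigma_ess(A) = {-6, -3, -1, 6, 11}
Sum = -6 + -3 + -1 + 6 + 11 = 7

7


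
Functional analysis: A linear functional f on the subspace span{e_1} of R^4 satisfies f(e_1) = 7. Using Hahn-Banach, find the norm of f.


The norm of f is given by ||f|| = sup_{||x||=1} |f(x)|.
On span{e_1}, ||e_1|| = 1, so ||f|| = |f(e_1)| / ||e_1||
= |7| / 1 = 7.0000

7.0000


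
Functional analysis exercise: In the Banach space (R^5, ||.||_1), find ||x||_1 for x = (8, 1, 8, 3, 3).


The l^1 norm equals the sum of absolute values of all components.
||x||_1 = 8 + 1 + 8 + 3 + 3
= 23

23.0000


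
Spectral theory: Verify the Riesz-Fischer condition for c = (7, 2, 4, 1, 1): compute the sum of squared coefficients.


sum |c_n|^2 = 7^2 + 2^2 + 4^2 + 1^2 + 1^2
= 49 + 4 + 16 + 1 + 1
= 71

71


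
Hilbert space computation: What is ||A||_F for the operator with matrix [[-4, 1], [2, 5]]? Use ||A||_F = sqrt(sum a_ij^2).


||A||_F^2 = sum a_ij^2
= (-4)^2 + 1^2 + 2^2 + 5^2
= 16 + 1 + 4 + 25 = 46
||A||_F = sqrt(46) = 6.7823

6.7823


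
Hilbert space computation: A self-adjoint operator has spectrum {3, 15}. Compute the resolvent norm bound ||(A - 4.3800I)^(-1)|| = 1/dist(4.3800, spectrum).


dist(4.3800, {3, 15}) = min(|4.3800 - 3|, |4.3800 - 15|)
= min(1.3800, 10.6200) = 1.3800
Resolvent bound = 1/1.3800 = 0.7246

0.7246


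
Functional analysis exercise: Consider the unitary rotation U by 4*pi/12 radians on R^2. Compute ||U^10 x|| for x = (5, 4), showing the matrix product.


U is a rotation by theta = 4*pi/12
U^10 = rotation by 10*theta = 40*pi/12 = 16*pi/12 (mod 2*pi)
cos(16*pi/12) = -0.5000, sin(16*pi/12) = -0.8660
U^10 x = (-0.5000 * 5 - -0.8660 * 4, -0.8660 * 5 + -0.5000 * 4)
= (0.9641, -6.3301)
||U^10 x|| = sqrt(0.9641^2 + (-6.3301)^2) = sqrt(41.0000) = 6.4031

6.4031


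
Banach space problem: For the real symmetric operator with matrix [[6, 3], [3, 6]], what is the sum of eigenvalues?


For a self-adjoint (symmetric) matrix, the eigenvalues are real.
The sum of eigenvalues equals the trace of the matrix.
trace = 6 + 6 = 12

12


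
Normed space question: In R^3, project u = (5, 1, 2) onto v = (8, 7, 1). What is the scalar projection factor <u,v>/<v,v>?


Computing <u,v> = 5*8 + 1*7 + 2*1 = 49
Computing <v,v> = 8^2 + 7^2 + 1^2 = 114
Projection coefficient = 49/114 = 0.4298

0.4298


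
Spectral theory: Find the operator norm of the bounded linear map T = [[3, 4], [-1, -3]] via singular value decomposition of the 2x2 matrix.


A^T A = [[10, 15], [15, 25]]
trace(A^T A) = 35, det(A^T A) = 25
discriminant = 35^2 - 4*25 = 1125
Largest eigenvalue of A^T A = (trace + sqrt(disc))/2 = 34.2705
||T|| = sqrt(34.2705) = 5.8541

5.8541


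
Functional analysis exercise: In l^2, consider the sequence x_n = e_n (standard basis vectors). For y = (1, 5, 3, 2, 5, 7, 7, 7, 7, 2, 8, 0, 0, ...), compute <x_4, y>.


x_4 = e_4 is the standard basis vector with 1 in position 4.
<x_4, y> = y_4 = 2
As n -> infinity, <x_n, y> -> 0, confirming weak convergence of (x_n) to 0.

2


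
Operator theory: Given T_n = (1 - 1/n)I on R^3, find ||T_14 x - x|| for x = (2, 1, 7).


T_14 x - x = (1 - 1/14)x - x = -x/14
||x|| = sqrt(54) = 7.3485
||T_14 x - x|| = ||x||/14 = 7.3485/14 = 0.5249

0.5249


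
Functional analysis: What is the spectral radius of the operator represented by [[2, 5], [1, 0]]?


For a 2x2 matrix, eigenvalues satisfy lambda^2 - (trace)*lambda + det = 0
trace = 2 + 0 = 2
det = 2*0 - 5*1 = -5
discriminant = 2^2 - 4*(-5) = 24
spectral radius = max |eigenvalue| = 3.4495

3.4495


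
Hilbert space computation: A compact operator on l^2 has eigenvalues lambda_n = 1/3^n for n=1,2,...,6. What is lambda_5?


The eigenvalue formula gives lambda_5 = 1/3^5
= 1/243
= 0.0041

0.0041


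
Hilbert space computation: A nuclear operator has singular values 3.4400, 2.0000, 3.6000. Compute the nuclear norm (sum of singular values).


The nuclear norm is the sum of all singular values.
||T||_1 = 3.4400 + 2.0000 + 3.6000
= 9.0400

9.0400


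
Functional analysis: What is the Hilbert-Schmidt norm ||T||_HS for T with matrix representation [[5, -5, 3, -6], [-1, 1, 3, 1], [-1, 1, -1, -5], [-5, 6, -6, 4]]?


The Hilbert-Schmidt norm is sqrt(sum of squares of all entries).
Sum of squares = 5^2 + (-5)^2 + 3^2 + (-6)^2 + (-1)^2 + 1^2 + 3^2 + 1^2 + (-1)^2 + 1^2 + (-1)^2 + (-5)^2 + (-5)^2 + 6^2 + (-6)^2 + 4^2
= 25 + 25 + 9 + 36 + 1 + 1 + 9 + 1 + 1 + 1 + 1 + 25 + 25 + 36 + 36 + 16 = 248
||T||_HS = sqrt(248) = 15.7480

15.7480


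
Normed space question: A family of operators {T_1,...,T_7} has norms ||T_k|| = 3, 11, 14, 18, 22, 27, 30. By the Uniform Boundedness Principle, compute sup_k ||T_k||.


By the Uniform Boundedness Principle, the supremum of norms is finite.
sup_k ||T_k|| = max(3, 11, 14, 18, 22, 27, 30) = 30

30


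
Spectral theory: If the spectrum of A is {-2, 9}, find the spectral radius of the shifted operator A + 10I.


Spectrum of A + 10I = {8, 19}
Spectral radius = max |lambda| over the shifted spectrum
= max(8, 19) = 19

19


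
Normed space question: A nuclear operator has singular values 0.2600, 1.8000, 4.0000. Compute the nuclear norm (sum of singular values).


The nuclear norm is the sum of all singular values.
||T||_1 = 0.2600 + 1.8000 + 4.0000
= 6.0600

6.0600


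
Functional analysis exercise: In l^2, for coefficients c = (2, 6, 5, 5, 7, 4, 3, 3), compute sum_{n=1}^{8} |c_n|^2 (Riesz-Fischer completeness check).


sum |c_n|^2 = 2^2 + 6^2 + 5^2 + 5^2 + 7^2 + 4^2 + 3^2 + 3^2
= 4 + 36 + 25 + 25 + 49 + 16 + 9 + 9
= 173

173


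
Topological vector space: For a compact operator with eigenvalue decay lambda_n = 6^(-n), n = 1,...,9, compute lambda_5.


The eigenvalue formula gives lambda_5 = 1/6^5
= 1/7776
= 1.2860e-04

1.2860e-04


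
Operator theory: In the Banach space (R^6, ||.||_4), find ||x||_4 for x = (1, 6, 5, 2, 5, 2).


The l^4 norm = (sum |x_i|^4)^(1/4)
Sum of 4th powers = 1 + 1296 + 625 + 16 + 625 + 16 = 2579
||x||_4 = (2579)^(1/4) = 7.1263

7.1263


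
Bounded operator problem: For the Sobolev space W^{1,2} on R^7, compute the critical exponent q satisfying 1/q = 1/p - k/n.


Using the Sobolev embedding formula: 1/q = 1/p - k/n
1/q = 1/2 - 1/7 = 5/14
q = 1/(5/14) = 14/5 = 2.8000

2.8000


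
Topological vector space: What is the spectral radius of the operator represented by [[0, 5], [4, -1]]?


For a 2x2 matrix, eigenvalues satisfy lambda^2 - (trace)*lambda + det = 0
trace = 0 + -1 = -1
det = 0*-1 - 5*4 = -20
discriminant = (-1)^2 - 4*(-20) = 81
spectral radius = max |eigenvalue| = 5.0000

5.0000


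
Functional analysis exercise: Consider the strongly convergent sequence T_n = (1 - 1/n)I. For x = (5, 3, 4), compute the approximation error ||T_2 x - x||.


T_2 x - x = (1 - 1/2)x - x = -x/2
||x|| = sqrt(50) = 7.0711
||T_2 x - x|| = ||x||/2 = 7.0711/2 = 3.5355

3.5355


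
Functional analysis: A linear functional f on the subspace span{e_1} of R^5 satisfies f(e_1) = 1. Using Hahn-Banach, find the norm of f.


The norm of f is given by ||f|| = sup_{||x||=1} |f(x)|.
On span{e_1}, ||e_1|| = 1, so ||f|| = |f(e_1)| / ||e_1||
= |1| / 1 = 1.0000

1.0000


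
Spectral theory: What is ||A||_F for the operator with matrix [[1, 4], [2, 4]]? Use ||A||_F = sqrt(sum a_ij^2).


||A||_F^2 = sum a_ij^2
= 1^2 + 4^2 + 2^2 + 4^2
= 1 + 16 + 4 + 16 = 37
||A||_F = sqrt(37) = 6.0828

6.0828


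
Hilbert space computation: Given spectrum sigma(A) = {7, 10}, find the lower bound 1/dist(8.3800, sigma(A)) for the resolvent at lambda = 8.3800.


dist(8.3800, {7, 10}) = min(|8.3800 - 7|, |8.3800 - 10|)
= min(1.3800, 1.6200) = 1.3800
Resolvent bound = 1/1.3800 = 0.7246

0.7246


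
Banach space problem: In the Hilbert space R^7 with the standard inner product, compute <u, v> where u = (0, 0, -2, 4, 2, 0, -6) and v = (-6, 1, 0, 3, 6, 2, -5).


Computing the standard inner product <u, v> = sum u_i * v_i
= 0*-6 + 0*1 + -2*0 + 4*3 + 2*6 + 0*2 + -6*-5
= 0 + 0 + 0 + 12 + 12 + 0 + 30
= 54

54


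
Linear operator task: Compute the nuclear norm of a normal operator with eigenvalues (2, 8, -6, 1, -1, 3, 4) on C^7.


For a normal operator, singular values equal |eigenvalues|.
Trace norm = sum |lambda_i| = 2 + 8 + 6 + 1 + 1 + 3 + 4
= 25

25


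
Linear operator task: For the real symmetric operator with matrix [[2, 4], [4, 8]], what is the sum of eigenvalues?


For a self-adjoint (symmetric) matrix, the eigenvalues are real.
The sum of eigenvalues equals the trace of the matrix.
trace = 2 + 8 = 10

10


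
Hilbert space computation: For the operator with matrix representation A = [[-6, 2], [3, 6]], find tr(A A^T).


trace(A * A^T) = sum of squares of all entries
= (-6)^2 + 2^2 + 3^2 + 6^2
= 36 + 4 + 9 + 36
= 85

85


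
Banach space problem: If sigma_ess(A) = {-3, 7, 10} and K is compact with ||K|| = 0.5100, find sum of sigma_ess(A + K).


By Weyl's theorem, the essential spectrum is invariant under compact perturbations.
sigma_ess(A + K) = sigma_ess(A) = {-3, 7, 10}
Sum = -3 + 7 + 10 = 14

14


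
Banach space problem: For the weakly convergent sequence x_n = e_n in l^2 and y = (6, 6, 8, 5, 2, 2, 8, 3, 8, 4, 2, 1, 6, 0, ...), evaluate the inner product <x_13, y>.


x_13 = e_13 is the standard basis vector with 1 in position 13.
<x_13, y> = y_13 = 6
As n -> infinity, <x_n, y> -> 0, confirming weak convergence of (x_n) to 0.

6


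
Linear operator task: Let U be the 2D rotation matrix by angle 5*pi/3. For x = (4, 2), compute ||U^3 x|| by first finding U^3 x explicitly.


U is a rotation by theta = 5*pi/3
U^3 = rotation by 3*theta = 15*pi/3 = 3*pi/3 (mod 2*pi)
cos(3*pi/3) = -1.0000, sin(3*pi/3) = 0.0000
U^3 x = (-1.0000 * 4 - 0.0000 * 2, 0.0000 * 4 + -1.0000 * 2)
= (-4.0000, -2.0000)
||U^3 x|| = sqrt((-4.0000)^2 + (-2.0000)^2) = sqrt(20.0000) = 4.4721

4.4721


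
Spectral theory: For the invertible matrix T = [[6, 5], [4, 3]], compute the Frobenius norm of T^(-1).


det(T) = 6*3 - 5*4 = -2
T^(-1) = (1/-2) * [[3, -5], [-4, 6]] = [[-1.5000, 2.5000], [2.0000, -3.0000]]
||T^(-1)||_F^2 = (-1.5000)^2 + 2.5000^2 + 2.0000^2 + (-3.0000)^2 = 21.5000
||T^(-1)||_F = sqrt(21.5000) = 4.6368

4.6368


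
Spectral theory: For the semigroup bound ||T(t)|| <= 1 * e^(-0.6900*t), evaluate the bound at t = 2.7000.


||T(2.7000)|| <= 1 * exp(-0.6900 * 2.7000)
= 1 * exp(-1.8630)
= 1 * 0.1552
= 0.1552

0.1552


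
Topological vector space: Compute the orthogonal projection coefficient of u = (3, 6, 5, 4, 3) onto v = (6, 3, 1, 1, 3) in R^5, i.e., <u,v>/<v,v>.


Computing <u,v> = 3*6 + 6*3 + 5*1 + 4*1 + 3*3 = 54
Computing <v,v> = 6^2 + 3^2 + 1^2 + 1^2 + 3^2 = 56
Projection coefficient = 54/56 = 0.9643

0.9643


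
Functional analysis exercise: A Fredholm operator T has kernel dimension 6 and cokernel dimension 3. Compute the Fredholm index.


The Fredholm index is defined as ind(T) = dim(ker T) - dim(coker T)
= 6 - 3
= 3

3


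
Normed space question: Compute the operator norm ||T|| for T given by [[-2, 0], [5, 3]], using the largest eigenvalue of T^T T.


A^T A = [[29, 15], [15, 9]]
trace(A^T A) = 38, det(A^T A) = 36
discriminant = 38^2 - 4*36 = 1300
Largest eigenvalue of A^T A = (trace + sqrt(disc))/2 = 37.0278
||T|| = sqrt(37.0278) = 6.0850

6.0850


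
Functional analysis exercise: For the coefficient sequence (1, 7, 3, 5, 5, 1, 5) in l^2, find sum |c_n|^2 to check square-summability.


sum |c_n|^2 = 1^2 + 7^2 + 3^2 + 5^2 + 5^2 + 1^2 + 5^2
= 1 + 49 + 9 + 25 + 25 + 1 + 25
= 135

135


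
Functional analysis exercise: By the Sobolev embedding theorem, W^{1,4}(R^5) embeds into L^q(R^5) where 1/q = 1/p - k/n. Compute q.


Using the Sobolev embedding formula: 1/q = 1/p - k/n
1/q = 1/4 - 1/5 = 1/20
q = 1/(1/20) = 20

20.0000


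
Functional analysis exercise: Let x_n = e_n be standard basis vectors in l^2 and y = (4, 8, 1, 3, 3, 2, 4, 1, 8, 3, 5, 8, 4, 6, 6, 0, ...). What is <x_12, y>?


x_12 = e_12 is the standard basis vector with 1 in position 12.
<x_12, y> = y_12 = 8
As n -> infinity, <x_n, y> -> 0, confirming weak convergence of (x_n) to 0.

8


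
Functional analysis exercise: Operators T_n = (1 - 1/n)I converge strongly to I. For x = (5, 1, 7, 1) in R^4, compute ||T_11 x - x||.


T_11 x - x = (1 - 1/11)x - x = -x/11
||x|| = sqrt(76) = 8.7178
||T_11 x - x|| = ||x||/11 = 8.7178/11 = 0.7925

0.7925


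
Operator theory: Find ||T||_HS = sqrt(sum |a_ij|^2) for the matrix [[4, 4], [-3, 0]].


The Hilbert-Schmidt norm is sqrt(sum of squares of all entries).
Sum of squares = 4^2 + 4^2 + (-3)^2 + 0^2
= 16 + 16 + 9 + 0 = 41
||T||_HS = sqrt(41) = 6.4031

6.4031


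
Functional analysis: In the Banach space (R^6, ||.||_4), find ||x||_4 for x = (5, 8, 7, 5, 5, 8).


The l^4 norm = (sum |x_i|^4)^(1/4)
Sum of 4th powers = 625 + 4096 + 2401 + 625 + 625 + 4096 = 12468
||x||_4 = (12468)^(1/4) = 10.5669

10.5669


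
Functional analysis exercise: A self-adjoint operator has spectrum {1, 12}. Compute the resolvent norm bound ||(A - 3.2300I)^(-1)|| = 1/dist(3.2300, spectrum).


dist(3.2300, {1, 12}) = min(|3.2300 - 1|, |3.2300 - 12|)
= min(2.2300, 8.7700) = 2.2300
Resolvent bound = 1/2.2300 = 0.4484

0.4484


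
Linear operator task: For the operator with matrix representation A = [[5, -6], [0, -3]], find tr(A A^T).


trace(A * A^T) = sum of squares of all entries
= 5^2 + (-6)^2 + 0^2 + (-3)^2
= 25 + 36 + 0 + 9
= 70

70


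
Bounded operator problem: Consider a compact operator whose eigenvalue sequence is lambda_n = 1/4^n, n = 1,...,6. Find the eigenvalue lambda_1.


The eigenvalue formula gives lambda_1 = 1/4^1
= 1/4
= 0.2500

0.2500


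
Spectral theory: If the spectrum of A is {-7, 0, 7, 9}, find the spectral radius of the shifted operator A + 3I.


Spectrum of A + 3I = {-4, 3, 10, 12}
Spectral radius = max |lambda| over the shifted spectrum
= max(4, 3, 10, 12) = 12

12


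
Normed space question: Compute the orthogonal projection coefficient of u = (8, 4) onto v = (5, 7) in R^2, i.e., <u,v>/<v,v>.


Computing <u,v> = 8*5 + 4*7 = 68
Computing <v,v> = 5^2 + 7^2 = 74
Projection coefficient = 68/74 = 0.9189

0.9189


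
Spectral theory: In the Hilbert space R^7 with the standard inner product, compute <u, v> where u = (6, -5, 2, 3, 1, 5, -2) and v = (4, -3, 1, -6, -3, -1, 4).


Computing the standard inner product <u, v> = sum u_i * v_i
= 6*4 + -5*-3 + 2*1 + 3*-6 + 1*-3 + 5*-1 + -2*4
= 24 + 15 + 2 + -18 + -3 + -5 + -8
= 7

7


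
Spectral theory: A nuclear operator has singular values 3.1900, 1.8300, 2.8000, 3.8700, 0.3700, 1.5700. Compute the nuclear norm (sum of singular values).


The nuclear norm is the sum of all singular values.
||T||_1 = 3.1900 + 1.8300 + 2.8000 + 3.8700 + 0.3700 + 1.5700
= 13.6300

13.6300


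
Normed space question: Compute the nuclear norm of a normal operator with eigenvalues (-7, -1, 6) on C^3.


For a normal operator, singular values equal |eigenvalues|.
Trace norm = sum |lambda_i| = 7 + 1 + 6
= 14

14


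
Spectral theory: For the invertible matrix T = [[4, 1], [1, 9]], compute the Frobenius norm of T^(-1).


det(T) = 4*9 - 1*1 = 35
T^(-1) = (1/35) * [[9, -1], [-1, 4]] = [[0.2571, -0.0286], [-0.0286, 0.1143]]
||T^(-1)||_F^2 = 0.2571^2 + (-0.0286)^2 + (-0.0286)^2 + 0.1143^2 = 0.0808
||T^(-1)||_F = sqrt(0.0808) = 0.2843

0.2843
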